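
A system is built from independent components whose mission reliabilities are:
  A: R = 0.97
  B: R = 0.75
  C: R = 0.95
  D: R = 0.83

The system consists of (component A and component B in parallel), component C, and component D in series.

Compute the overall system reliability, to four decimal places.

0.7826

Parallel (A and B): 1 − (1 − 0.970000)(1 − 0.750000) = 0.992500
Series ([0.992500], C, and D): 0.992500 × 0.950000 × 0.830000 = 0.7826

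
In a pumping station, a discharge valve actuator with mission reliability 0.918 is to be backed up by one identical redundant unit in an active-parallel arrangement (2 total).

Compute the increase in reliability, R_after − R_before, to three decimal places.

R_before = 0.918
R_after = 1 − (1 − 0.918)^2 = 0.993
ΔR = 0.993 − 0.918 = 0.075

0.075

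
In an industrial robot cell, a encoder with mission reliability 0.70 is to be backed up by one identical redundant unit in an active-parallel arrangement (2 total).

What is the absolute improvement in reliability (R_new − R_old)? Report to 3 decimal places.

0.210

R_before = 0.70
R_after = 1 − (1 − 0.70)^2 = 0.910
ΔR = 0.910 − 0.70 = 0.210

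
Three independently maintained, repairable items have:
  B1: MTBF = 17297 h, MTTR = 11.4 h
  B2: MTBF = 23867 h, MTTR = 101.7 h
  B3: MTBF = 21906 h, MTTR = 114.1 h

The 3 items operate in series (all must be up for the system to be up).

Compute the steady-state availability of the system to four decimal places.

0.9899

A(B1) = MTBF/(MTBF+MTTR) = 17297/(17297+11.4) = 0.999341
A(B2) = MTBF/(MTBF+MTTR) = 23867/(23867+101.7) = 0.995757
A(B3) = MTBF/(MTBF+MTTR) = 21906/(21906+114.1) = 0.994818
Series availability: 0.999341 × 0.995757 × 0.994818 = 0.9899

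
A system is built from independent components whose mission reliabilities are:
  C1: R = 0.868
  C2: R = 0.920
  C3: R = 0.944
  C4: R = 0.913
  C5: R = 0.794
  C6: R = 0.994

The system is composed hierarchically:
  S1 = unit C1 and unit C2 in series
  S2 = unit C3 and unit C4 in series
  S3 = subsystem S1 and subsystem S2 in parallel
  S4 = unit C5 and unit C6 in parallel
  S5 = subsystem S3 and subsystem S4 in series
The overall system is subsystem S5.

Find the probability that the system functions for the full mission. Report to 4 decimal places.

Series (C1 and C2): 0.868000 × 0.920000 = 0.798560
Series (C3 and C4): 0.944000 × 0.913000 = 0.861872
Parallel ([0.798560] and [0.861872]): 1 − (1 − 0.798560)(1 − 0.861872) = 0.972175
Parallel (C5 and C6): 1 − (1 − 0.794000)(1 − 0.994000) = 0.998764
Series ([0.972175] and [0.998764]): 0.972175 × 0.998764 = 0.9710

0.9710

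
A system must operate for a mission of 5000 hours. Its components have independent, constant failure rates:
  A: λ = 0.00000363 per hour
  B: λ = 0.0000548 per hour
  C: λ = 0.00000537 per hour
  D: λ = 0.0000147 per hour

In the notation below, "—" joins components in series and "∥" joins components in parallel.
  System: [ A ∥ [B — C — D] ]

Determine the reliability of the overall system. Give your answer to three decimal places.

R(A) = exp(−0.00000363 × 5000) = 0.98201
R(B) = exp(−0.0000548 × 5000) = 0.76033
R(C) = exp(−0.00000537 × 5000) = 0.97351
R(D) = exp(−0.0000147 × 5000) = 0.92914
Series (B, C, and D): 0.76033 × 0.97351 × 0.92914 = 0.68774
Parallel (A and [0.68774]): 1 − (1 − 0.98201)(1 − 0.68774) = 0.994

0.994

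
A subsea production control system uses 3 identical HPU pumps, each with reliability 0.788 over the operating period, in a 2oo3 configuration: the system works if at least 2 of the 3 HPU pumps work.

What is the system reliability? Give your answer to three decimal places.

0.884

R = Σ_{i=2}^{3} C(3,i) p^i (1−p)^{3−i} with p = 0.788
C(3,2)·0.788^2·0.212^1 = 0.39492
C(3,3)·0.788^3·0.212^0 = 0.48930
Sum = 0.884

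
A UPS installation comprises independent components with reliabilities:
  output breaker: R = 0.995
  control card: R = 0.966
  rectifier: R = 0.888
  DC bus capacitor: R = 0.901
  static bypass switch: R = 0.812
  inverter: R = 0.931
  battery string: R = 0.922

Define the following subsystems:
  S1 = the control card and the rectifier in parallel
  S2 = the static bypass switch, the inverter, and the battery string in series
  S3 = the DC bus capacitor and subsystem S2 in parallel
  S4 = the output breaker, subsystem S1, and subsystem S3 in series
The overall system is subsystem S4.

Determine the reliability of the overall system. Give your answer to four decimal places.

0.9615

Parallel (control card and rectifier): 1 − (1 − 0.966000)(1 − 0.888000) = 0.996192
Series (static bypass switch, inverter, and battery string): 0.812000 × 0.931000 × 0.922000 = 0.697006
Parallel (DC bus capacitor and [0.697006]): 1 − (1 − 0.901000)(1 − 0.697006) = 0.970004
Series (output breaker, [0.996192], and [0.970004]): 0.995000 × 0.996192 × 0.970004 = 0.9615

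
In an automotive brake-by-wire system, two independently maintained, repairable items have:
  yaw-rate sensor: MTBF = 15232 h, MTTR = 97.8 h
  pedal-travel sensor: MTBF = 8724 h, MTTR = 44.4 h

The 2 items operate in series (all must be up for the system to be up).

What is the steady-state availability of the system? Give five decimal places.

A(yaw-rate sensor) = MTBF/(MTBF+MTTR) = 15232/(15232+97.8) = 0.993620
A(pedal-travel sensor) = MTBF/(MTBF+MTTR) = 8724/(8724+44.4) = 0.994936
Series availability: 0.993620 × 0.994936 = 0.98859

0.98859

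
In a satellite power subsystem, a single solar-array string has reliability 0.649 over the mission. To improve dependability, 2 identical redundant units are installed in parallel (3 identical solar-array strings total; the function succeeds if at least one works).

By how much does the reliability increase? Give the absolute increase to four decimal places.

R_before = 0.649
R_after = 1 − (1 − 0.649)^3 = 0.9568
ΔR = 0.9568 − 0.649 = 0.3078

0.3078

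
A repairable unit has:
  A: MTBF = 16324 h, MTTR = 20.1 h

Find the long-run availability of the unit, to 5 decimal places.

0.99877

A(A) = MTBF/(MTBF+MTTR) = 16324/(16324+20.1) = 0.99877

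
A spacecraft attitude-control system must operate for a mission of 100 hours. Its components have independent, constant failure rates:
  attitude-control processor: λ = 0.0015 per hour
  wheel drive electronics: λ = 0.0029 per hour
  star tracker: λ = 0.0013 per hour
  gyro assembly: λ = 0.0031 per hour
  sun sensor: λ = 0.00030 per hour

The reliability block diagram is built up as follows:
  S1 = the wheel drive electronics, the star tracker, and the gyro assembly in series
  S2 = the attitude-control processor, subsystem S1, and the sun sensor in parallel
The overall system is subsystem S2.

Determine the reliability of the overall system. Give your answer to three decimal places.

0.998

R(attitude-control processor) = exp(−0.0015 × 100) = 0.86071
R(wheel drive electronics) = exp(−0.0029 × 100) = 0.74826
R(star tracker) = exp(−0.0013 × 100) = 0.87810
R(gyro assembly) = exp(−0.0031 × 100) = 0.73345
R(sun sensor) = exp(−0.00030 × 100) = 0.97045
Series (wheel drive electronics, star tracker, and gyro assembly): 0.74826 × 0.87810 × 0.73345 = 0.48191
Parallel (attitude-control processor, [0.48191], and sun sensor): 1 − (1 − 0.86071)(1 − 0.48191)(1 − 0.97045) = 0.998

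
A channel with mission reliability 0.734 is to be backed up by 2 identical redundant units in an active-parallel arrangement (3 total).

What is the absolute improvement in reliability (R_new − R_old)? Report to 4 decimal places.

R_before = 0.734
R_after = 1 − (1 − 0.734)^3 = 0.9812
ΔR = 0.9812 − 0.734 = 0.2472

0.2472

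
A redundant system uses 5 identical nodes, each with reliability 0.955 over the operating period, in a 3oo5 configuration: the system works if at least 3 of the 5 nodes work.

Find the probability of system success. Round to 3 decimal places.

0.999

R = Σ_{i=3}^{5} C(5,i) p^i (1−p)^{5−i} with p = 0.955
C(5,3)·0.955^3·0.045^2 = 0.01764
C(5,4)·0.955^4·0.045^1 = 0.18715
C(5,5)·0.955^5·0.045^0 = 0.79436
Sum = 0.999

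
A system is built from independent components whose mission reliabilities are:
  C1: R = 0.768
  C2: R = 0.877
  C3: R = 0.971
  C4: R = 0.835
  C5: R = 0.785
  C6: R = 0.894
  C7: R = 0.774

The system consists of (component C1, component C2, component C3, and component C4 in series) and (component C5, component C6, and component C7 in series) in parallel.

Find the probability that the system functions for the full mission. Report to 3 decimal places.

0.793

Series (C1, C2, C3, and C4): 0.76800 × 0.87700 × 0.97100 × 0.83500 = 0.54609
Series (C5, C6, and C7): 0.78500 × 0.89400 × 0.77400 = 0.54319
Parallel ([0.54609] and [0.54319]): 1 − (1 − 0.54609)(1 − 0.54319) = 0.793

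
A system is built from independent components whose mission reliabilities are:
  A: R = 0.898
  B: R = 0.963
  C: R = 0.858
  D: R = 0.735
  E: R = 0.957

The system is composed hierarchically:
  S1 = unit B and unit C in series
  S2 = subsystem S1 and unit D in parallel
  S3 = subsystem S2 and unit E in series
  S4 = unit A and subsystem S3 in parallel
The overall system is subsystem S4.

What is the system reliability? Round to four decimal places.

0.9911

Series (B and C): 0.963000 × 0.858000 = 0.826254
Parallel ([0.826254] and D): 1 − (1 − 0.826254)(1 − 0.735000) = 0.953957
Series ([0.953957] and E): 0.953957 × 0.957000 = 0.912937
Parallel (A and [0.912937]): 1 − (1 − 0.898000)(1 − 0.912937) = 0.9911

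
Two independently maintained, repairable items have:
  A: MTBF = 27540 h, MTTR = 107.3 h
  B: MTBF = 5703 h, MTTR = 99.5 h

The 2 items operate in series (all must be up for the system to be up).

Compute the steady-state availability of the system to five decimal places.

A(A) = MTBF/(MTBF+MTTR) = 27540/(27540+107.3) = 0.996119
A(B) = MTBF/(MTBF+MTTR) = 5703/(5703+99.5) = 0.982852
Series availability: 0.996119 × 0.982852 = 0.97904

0.97904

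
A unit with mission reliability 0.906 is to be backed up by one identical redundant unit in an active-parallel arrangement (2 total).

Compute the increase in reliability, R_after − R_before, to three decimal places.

R_before = 0.906
R_after = 1 − (1 − 0.906)^2 = 0.991
ΔR = 0.991 − 0.906 = 0.085

0.085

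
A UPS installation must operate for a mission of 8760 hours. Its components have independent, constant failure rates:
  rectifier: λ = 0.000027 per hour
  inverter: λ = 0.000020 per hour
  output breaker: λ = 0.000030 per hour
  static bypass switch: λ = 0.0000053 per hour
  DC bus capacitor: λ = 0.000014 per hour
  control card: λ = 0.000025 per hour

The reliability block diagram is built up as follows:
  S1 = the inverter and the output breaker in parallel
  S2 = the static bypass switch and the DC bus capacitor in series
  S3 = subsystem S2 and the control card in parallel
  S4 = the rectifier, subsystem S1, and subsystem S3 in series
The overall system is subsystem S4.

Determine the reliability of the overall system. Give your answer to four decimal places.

0.7368

R(rectifier) = exp(−0.000027 × 8760) = 0.789370
R(inverter) = exp(−0.000020 × 8760) = 0.839289
R(output breaker) = exp(−0.000030 × 8760) = 0.768896
R(static bypass switch) = exp(−0.0000053 × 8760) = 0.954633
R(DC bus capacitor) = exp(−0.000014 × 8760) = 0.884582
R(control card) = exp(−0.000025 × 8760) = 0.803322
Parallel (inverter and output breaker): 1 − (1 − 0.839289)(1 − 0.768896) = 0.962859
Series (static bypass switch and DC bus capacitor): 0.954633 × 0.884582 = 0.844451
Parallel ([0.844451] and control card): 1 − (1 − 0.844451)(1 − 0.803322) = 0.969407
Series (rectifier, [0.962859], and [0.969407]): 0.789370 × 0.962859 × 0.969407 = 0.7368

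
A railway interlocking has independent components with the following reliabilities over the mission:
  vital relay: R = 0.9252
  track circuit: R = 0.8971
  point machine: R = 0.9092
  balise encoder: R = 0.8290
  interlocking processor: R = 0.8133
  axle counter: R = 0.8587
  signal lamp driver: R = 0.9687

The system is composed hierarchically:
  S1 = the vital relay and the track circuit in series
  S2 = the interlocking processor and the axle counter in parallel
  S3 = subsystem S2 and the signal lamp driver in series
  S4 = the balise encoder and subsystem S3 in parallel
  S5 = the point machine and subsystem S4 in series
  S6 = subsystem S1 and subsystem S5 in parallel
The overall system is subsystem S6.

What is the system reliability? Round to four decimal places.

Series (vital relay and track circuit): 0.925200 × 0.897100 = 0.829997
Parallel (interlocking processor and axle counter): 1 − (1 − 0.813300)(1 − 0.858700) = 0.973619
Series ([0.973619] and signal lamp driver): 0.973619 × 0.968700 = 0.943145
Parallel (balise encoder and [0.943145]): 1 − (1 − 0.829000)(1 − 0.943145) = 0.990278
Series (point machine and [0.990278]): 0.909200 × 0.990278 = 0.900361
Parallel ([0.829997] and [0.900361]): 1 − (1 − 0.829997)(1 − 0.900361) = 0.9831

0.9831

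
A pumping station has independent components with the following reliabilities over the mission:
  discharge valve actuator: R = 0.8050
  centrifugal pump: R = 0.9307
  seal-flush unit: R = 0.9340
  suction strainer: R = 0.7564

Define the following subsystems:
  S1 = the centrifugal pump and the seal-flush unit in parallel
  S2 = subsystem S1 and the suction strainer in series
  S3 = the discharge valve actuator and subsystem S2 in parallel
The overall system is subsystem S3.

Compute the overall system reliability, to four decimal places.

Parallel (centrifugal pump and seal-flush unit): 1 − (1 − 0.930700)(1 − 0.934000) = 0.995426
Series ([0.995426] and suction strainer): 0.995426 × 0.756400 = 0.752940
Parallel (discharge valve actuator and [0.752940]): 1 − (1 − 0.805000)(1 − 0.752940) = 0.9518

0.9518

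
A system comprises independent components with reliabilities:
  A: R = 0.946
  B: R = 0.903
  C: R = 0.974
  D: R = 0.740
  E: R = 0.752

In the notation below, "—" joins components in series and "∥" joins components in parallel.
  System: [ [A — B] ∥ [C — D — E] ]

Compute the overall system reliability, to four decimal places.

0.9332

Series (A and B): 0.946000 × 0.903000 = 0.854238
Series (C, D, and E): 0.974000 × 0.740000 × 0.752000 = 0.542012
Parallel ([0.854238] and [0.542012]): 1 − (1 − 0.854238)(1 − 0.542012) = 0.9332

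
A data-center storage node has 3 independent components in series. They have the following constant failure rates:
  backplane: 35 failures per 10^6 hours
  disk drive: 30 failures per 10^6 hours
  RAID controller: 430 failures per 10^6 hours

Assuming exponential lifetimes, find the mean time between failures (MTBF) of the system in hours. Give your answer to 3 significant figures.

Series of exponential components: λ_sys = Σ λ_i
λ_sys = 0.000035 + 0.000030 + 0.00043 = 4.9500e-04 /h
MTBF = 1 / λ_sys = 2020 h

2020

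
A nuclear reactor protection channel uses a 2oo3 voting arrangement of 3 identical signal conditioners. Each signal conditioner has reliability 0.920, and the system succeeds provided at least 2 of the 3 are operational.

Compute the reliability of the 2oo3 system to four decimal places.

R = Σ_{i=2}^{3} C(3,i) p^i (1−p)^{3−i} with p = 0.920
C(3,2)·0.920^2·0.080^1 = 0.203136
C(3,3)·0.920^3·0.080^0 = 0.778688
Sum = 0.9818

0.9818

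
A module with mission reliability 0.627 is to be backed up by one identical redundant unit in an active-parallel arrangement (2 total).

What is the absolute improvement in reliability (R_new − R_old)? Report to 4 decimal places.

R_before = 0.627
R_after = 1 − (1 − 0.627)^2 = 0.8609
ΔR = 0.8609 − 0.627 = 0.2339

0.2339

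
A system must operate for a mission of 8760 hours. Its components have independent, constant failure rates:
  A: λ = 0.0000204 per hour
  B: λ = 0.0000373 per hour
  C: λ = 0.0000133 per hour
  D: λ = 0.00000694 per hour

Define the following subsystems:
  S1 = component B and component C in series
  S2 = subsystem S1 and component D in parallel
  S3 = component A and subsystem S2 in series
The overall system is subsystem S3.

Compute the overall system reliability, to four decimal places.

R(A) = exp(−0.0000204 × 8760) = 0.836353
R(B) = exp(−0.0000373 × 8760) = 0.721265
R(C) = exp(−0.0000133 × 8760) = 0.890023
R(D) = exp(−0.00000694 × 8760) = 0.941017
Series (B and C): 0.721265 × 0.890023 = 0.641942
Parallel ([0.641942] and D): 1 − (1 − 0.641942)(1 − 0.941017) = 0.978881
Series (A and [0.978881]): 0.836353 × 0.978881 = 0.8187

0.8187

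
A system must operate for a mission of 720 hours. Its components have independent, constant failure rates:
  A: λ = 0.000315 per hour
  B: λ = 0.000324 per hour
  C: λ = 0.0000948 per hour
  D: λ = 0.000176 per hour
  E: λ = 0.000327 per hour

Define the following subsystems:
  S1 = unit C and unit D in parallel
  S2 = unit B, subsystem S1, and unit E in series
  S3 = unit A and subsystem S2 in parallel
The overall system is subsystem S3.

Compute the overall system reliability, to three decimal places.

R(A) = exp(−0.000315 × 720) = 0.79708
R(B) = exp(−0.000324 × 720) = 0.79193
R(C) = exp(−0.0000948 × 720) = 0.93402
R(D) = exp(−0.000176 × 720) = 0.88098
R(E) = exp(−0.000327 × 720) = 0.79022
Parallel (C and D): 1 − (1 − 0.93402)(1 − 0.88098) = 0.99215
Series (B, [0.99215], and E): 0.79193 × 0.99215 × 0.79022 = 0.62089
Parallel (A and [0.62089]): 1 − (1 − 0.79708)(1 − 0.62089) = 0.923

0.923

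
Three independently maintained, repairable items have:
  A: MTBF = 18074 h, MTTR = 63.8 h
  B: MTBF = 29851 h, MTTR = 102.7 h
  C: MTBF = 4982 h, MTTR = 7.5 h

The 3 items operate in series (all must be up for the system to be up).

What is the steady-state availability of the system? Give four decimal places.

0.9916

A(A) = MTBF/(MTBF+MTTR) = 18074/(18074+63.8) = 0.996482
A(B) = MTBF/(MTBF+MTTR) = 29851/(29851+102.7) = 0.996571
A(C) = MTBF/(MTBF+MTTR) = 4982/(4982+7.5) = 0.998497
Series availability: 0.996482 × 0.996571 × 0.998497 = 0.9916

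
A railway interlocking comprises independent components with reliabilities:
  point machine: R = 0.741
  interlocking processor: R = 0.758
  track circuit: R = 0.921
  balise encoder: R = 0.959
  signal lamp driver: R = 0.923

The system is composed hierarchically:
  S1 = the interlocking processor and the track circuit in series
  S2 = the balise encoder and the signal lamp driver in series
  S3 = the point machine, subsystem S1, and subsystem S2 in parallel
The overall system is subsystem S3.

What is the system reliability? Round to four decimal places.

0.9910

Series (interlocking processor and track circuit): 0.758000 × 0.921000 = 0.698118
Series (balise encoder and signal lamp driver): 0.959000 × 0.923000 = 0.885157
Parallel (point machine, [0.698118], and [0.885157]): 1 − (1 − 0.741000)(1 − 0.698118)(1 − 0.885157) = 0.9910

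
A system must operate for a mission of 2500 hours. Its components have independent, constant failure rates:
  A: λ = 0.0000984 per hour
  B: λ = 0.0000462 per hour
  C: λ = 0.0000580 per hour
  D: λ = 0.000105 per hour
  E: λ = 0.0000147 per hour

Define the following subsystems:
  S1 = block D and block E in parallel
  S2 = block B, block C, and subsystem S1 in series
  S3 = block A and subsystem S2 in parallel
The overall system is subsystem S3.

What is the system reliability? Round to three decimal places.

0.949

R(A) = exp(−0.0000984 × 2500) = 0.78192
R(B) = exp(−0.0000462 × 2500) = 0.89092
R(C) = exp(−0.0000580 × 2500) = 0.86502
R(D) = exp(−0.000105 × 2500) = 0.76913
R(E) = exp(−0.0000147 × 2500) = 0.96392
Parallel (D and E): 1 − (1 − 0.76913)(1 − 0.96392) = 0.99167
Series (B, C, and [0.99167]): 0.89092 × 0.86502 × 0.99167 = 0.76424
Parallel (A and [0.76424]): 1 − (1 − 0.78192)(1 − 0.76424) = 0.949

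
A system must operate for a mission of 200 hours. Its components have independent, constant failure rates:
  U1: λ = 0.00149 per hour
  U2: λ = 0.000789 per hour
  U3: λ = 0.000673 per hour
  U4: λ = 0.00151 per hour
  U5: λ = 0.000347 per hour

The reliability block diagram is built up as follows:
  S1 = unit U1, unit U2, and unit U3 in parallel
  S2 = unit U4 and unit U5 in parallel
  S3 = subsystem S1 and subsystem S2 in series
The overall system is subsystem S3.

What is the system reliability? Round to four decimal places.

0.9779

R(U1) = exp(−0.00149 × 200) = 0.742301
R(U2) = exp(−0.000789 × 200) = 0.854021
R(U3) = exp(−0.000673 × 200) = 0.874065
R(U4) = exp(−0.00151 × 200) = 0.739338
R(U5) = exp(−0.000347 × 200) = 0.932953
Parallel (U1, U2, and U3): 1 − (1 − 0.742301)(1 − 0.854021)(1 − 0.874065) = 0.995262
Parallel (U4 and U5): 1 − (1 − 0.739338)(1 − 0.932953) = 0.982523
Series ([0.995262] and [0.982523]): 0.995262 × 0.982523 = 0.9779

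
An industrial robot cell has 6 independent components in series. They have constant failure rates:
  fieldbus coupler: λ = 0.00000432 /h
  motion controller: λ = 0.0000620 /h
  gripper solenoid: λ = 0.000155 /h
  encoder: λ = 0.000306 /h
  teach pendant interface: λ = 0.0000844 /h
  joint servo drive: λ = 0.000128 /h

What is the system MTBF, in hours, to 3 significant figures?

Series of exponential components: λ_sys = Σ λ_i
λ_sys = 0.00000432 + 0.0000620 + 0.000155 + 0.000306 + 0.0000844 + 0.000128 = 7.3972e-04 /h
MTBF = 1 / λ_sys = 1350 h

1350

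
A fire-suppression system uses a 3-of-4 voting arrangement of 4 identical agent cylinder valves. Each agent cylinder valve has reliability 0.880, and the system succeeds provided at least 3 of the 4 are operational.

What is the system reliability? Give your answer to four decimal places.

R = Σ_{i=3}^{4} C(4,i) p^i (1−p)^{4−i} with p = 0.880
C(4,3)·0.880^3·0.120^1 = 0.327107
C(4,4)·0.880^4·0.120^0 = 0.599695
Sum = 0.9268

0.9268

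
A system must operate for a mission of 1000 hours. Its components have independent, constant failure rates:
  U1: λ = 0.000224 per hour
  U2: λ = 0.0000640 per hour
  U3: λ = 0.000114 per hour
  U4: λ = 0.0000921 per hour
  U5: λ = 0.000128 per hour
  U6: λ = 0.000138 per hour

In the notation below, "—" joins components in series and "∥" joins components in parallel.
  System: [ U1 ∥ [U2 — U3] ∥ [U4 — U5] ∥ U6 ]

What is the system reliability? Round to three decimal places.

0.999

R(U1) = exp(−0.000224 × 1000) = 0.79932
R(U2) = exp(−0.0000640 × 1000) = 0.93800
R(U3) = exp(−0.000114 × 1000) = 0.89226
R(U4) = exp(−0.0000921 × 1000) = 0.91201
R(U5) = exp(−0.000128 × 1000) = 0.87985
R(U6) = exp(−0.000138 × 1000) = 0.87110
Series (U2 and U3): 0.93800 × 0.89226 = 0.83694
Series (U4 and U5): 0.91201 × 0.87985 = 0.80243
Parallel (U1, [0.83694], [0.80243], and U6): 1 − (1 − 0.79932)(1 − 0.83694)(1 − 0.80243)(1 − 0.87110) = 0.999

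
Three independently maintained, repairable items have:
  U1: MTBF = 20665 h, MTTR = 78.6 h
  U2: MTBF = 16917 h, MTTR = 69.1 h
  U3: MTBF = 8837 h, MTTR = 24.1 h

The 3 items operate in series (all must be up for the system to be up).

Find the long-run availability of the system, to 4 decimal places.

0.9895

A(U1) = MTBF/(MTBF+MTTR) = 20665/(20665+78.6) = 0.996211
A(U2) = MTBF/(MTBF+MTTR) = 16917/(16917+69.1) = 0.995932
A(U3) = MTBF/(MTBF+MTTR) = 8837/(8837+24.1) = 0.997280
Series availability: 0.996211 × 0.995932 × 0.997280 = 0.9895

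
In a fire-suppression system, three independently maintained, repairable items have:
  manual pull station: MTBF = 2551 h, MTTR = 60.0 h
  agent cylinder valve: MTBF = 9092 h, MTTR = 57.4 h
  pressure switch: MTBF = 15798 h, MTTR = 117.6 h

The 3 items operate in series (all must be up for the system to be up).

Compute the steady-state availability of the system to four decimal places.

0.9637

A(manual pull station) = MTBF/(MTBF+MTTR) = 2551/(2551+60.0) = 0.977020
A(agent cylinder valve) = MTBF/(MTBF+MTTR) = 9092/(9092+57.4) = 0.993726
A(pressure switch) = MTBF/(MTBF+MTTR) = 15798/(15798+117.6) = 0.992611
Series availability: 0.977020 × 0.993726 × 0.992611 = 0.9637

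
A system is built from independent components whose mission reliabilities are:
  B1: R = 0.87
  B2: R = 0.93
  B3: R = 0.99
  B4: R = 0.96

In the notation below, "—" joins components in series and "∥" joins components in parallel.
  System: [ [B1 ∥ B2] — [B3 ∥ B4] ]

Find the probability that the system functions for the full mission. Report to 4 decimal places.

Parallel (B1 and B2): 1 − (1 − 0.870000)(1 − 0.930000) = 0.990900
Parallel (B3 and B4): 1 − (1 − 0.990000)(1 − 0.960000) = 0.999600
Series ([0.990900] and [0.999600]): 0.990900 × 0.999600 = 0.9905

0.9905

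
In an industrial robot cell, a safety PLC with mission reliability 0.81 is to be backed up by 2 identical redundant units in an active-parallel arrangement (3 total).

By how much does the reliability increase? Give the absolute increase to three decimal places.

R_before = 0.81
R_after = 1 − (1 − 0.81)^3 = 0.993
ΔR = 0.993 − 0.81 = 0.183

0.183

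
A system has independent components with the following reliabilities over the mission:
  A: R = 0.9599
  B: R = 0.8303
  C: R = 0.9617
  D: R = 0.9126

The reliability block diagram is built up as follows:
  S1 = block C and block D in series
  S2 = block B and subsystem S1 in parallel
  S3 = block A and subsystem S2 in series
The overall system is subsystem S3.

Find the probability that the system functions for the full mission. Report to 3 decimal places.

Series (C and D): 0.96170 × 0.91260 = 0.87765
Parallel (B and [0.87765]): 1 − (1 − 0.83030)(1 − 0.87765) = 0.97924
Series (A and [0.97924]): 0.95990 × 0.97924 = 0.940

0.940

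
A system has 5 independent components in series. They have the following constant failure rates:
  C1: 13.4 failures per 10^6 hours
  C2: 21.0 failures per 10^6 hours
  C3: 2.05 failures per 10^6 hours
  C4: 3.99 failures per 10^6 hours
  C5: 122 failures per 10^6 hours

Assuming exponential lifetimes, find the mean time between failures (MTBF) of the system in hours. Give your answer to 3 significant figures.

Series of exponential components: λ_sys = Σ λ_i
λ_sys = 0.0000134 + 0.0000210 + 0.00000205 + 0.00000399 + 0.000122 = 1.6244e-04 /h
MTBF = 1 / λ_sys = 6160 h

6160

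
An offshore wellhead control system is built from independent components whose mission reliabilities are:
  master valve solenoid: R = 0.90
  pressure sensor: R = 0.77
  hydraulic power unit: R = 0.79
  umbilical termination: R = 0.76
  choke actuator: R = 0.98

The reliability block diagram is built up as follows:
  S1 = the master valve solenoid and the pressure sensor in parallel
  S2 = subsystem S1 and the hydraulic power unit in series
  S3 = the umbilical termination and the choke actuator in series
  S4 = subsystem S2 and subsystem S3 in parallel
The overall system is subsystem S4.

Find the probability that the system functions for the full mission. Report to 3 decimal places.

0.942

Parallel (master valve solenoid and pressure sensor): 1 − (1 − 0.90000)(1 − 0.77000) = 0.97700
Series ([0.97700] and hydraulic power unit): 0.97700 × 0.79000 = 0.77183
Series (umbilical termination and choke actuator): 0.76000 × 0.98000 = 0.74480
Parallel ([0.77183] and [0.74480]): 1 − (1 − 0.77183)(1 − 0.74480) = 0.942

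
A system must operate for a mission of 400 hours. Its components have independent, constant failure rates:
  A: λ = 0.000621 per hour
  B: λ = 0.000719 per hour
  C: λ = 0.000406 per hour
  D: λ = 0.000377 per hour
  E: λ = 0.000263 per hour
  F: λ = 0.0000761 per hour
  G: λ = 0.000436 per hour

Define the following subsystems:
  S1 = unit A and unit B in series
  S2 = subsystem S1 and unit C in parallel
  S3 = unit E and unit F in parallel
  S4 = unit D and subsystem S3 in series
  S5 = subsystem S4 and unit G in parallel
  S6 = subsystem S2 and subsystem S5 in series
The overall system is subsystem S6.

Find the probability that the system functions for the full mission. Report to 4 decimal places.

0.9164

R(A) = exp(−0.000621 × 400) = 0.780048
R(B) = exp(−0.000719 × 400) = 0.750062
R(C) = exp(−0.000406 × 400) = 0.850101
R(D) = exp(−0.000377 × 400) = 0.860020
R(E) = exp(−0.000263 × 400) = 0.900144
R(F) = exp(−0.0000761 × 400) = 0.970019
R(G) = exp(−0.000436 × 400) = 0.839961
Series (A and B): 0.780048 × 0.750062 = 0.585084
Parallel ([0.585084] and C): 1 − (1 − 0.585084)(1 − 0.850101) = 0.937805
Parallel (E and F): 1 − (1 − 0.900144)(1 − 0.970019) = 0.997006
Series (D and [0.997006]): 0.860020 × 0.997006 = 0.857445
Parallel ([0.857445] and G): 1 − (1 − 0.857445)(1 − 0.839961) = 0.977186
Series ([0.937805] and [0.977186]): 0.937805 × 0.977186 = 0.9164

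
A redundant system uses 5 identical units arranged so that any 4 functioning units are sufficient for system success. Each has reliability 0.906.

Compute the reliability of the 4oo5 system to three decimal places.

R = Σ_{i=4}^{5} C(5,i) p^i (1−p)^{5−i} with p = 0.906
C(5,4)·0.906^4·0.094^1 = 0.31667
C(5,5)·0.906^5·0.094^0 = 0.61044
Sum = 0.927

0.927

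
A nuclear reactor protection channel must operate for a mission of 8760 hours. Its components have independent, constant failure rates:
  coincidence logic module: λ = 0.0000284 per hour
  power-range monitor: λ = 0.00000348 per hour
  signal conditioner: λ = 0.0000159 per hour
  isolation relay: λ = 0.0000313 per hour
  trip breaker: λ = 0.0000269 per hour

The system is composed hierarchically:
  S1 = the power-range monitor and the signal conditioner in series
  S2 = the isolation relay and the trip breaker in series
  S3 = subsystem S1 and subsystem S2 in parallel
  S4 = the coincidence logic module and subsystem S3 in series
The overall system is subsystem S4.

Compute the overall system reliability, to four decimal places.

0.7311

R(coincidence logic module) = exp(−0.0000284 × 8760) = 0.779748
R(power-range monitor) = exp(−0.00000348 × 8760) = 0.969975
R(signal conditioner) = exp(−0.0000159 × 8760) = 0.869981
R(isolation relay) = exp(−0.0000313 × 8760) = 0.760189
R(trip breaker) = exp(−0.0000269 × 8760) = 0.790062
Series (power-range monitor and signal conditioner): 0.969975 × 0.869981 = 0.843860
Series (isolation relay and trip breaker): 0.760189 × 0.790062 = 0.600596
Parallel ([0.843860] and [0.600596]): 1 − (1 − 0.843860)(1 − 0.600596) = 0.937637
Series (coincidence logic module and [0.937637]): 0.779748 × 0.937637 = 0.7311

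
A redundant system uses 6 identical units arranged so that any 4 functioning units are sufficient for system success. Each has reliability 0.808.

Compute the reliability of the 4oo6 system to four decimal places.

R = Σ_{i=4}^{6} C(6,i) p^i (1−p)^{6−i} with p = 0.808
C(6,4)·0.808^4·0.192^2 = 0.235689
C(6,5)·0.808^5·0.192^1 = 0.396743
C(6,6)·0.808^6·0.192^0 = 0.278271
Sum = 0.9107

0.9107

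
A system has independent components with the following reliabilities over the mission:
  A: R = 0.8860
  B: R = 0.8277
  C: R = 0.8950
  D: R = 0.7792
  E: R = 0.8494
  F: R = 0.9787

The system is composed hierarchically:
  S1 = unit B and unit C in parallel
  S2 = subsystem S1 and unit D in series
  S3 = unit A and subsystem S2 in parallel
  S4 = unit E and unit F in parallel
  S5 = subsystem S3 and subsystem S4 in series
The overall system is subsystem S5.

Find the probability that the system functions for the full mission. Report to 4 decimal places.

Parallel (B and C): 1 − (1 − 0.827700)(1 − 0.895000) = 0.981909
Series ([0.981909] and D): 0.981909 × 0.779200 = 0.765103
Parallel (A and [0.765103]): 1 − (1 − 0.886000)(1 − 0.765103) = 0.973222
Parallel (E and F): 1 − (1 − 0.849400)(1 − 0.978700) = 0.996792
Series ([0.973222] and [0.996792]): 0.973222 × 0.996792 = 0.9701

0.9701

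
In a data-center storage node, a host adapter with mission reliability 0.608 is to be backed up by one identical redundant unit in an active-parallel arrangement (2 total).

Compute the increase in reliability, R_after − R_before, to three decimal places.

R_before = 0.608
R_after = 1 − (1 − 0.608)^2 = 0.846
ΔR = 0.846 − 0.608 = 0.238

0.238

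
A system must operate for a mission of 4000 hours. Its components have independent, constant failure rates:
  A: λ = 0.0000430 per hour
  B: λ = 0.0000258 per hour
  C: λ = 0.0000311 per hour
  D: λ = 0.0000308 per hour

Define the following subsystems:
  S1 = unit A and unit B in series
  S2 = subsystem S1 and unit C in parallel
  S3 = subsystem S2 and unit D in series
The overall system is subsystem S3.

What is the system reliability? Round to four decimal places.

0.8592

R(A) = exp(−0.0000430 × 4000) = 0.841979
R(B) = exp(−0.0000258 × 4000) = 0.901947
R(C) = exp(−0.0000311 × 4000) = 0.883027
R(D) = exp(−0.0000308 × 4000) = 0.884087
Series (A and B): 0.841979 × 0.901947 = 0.759420
Parallel ([0.759420] and C): 1 − (1 − 0.759420)(1 − 0.883027) = 0.971859
Series ([0.971859] and D): 0.971859 × 0.884087 = 0.8592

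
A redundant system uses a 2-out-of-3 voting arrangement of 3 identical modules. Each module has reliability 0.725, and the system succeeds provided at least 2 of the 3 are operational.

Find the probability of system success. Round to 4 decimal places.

0.8147

R = Σ_{i=2}^{3} C(3,i) p^i (1−p)^{3−i} with p = 0.725
C(3,2)·0.725^2·0.275^1 = 0.433641
C(3,3)·0.725^3·0.275^0 = 0.381078
Sum = 0.8147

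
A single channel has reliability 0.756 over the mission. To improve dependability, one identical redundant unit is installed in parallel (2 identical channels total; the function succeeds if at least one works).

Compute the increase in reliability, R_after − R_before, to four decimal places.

0.1845

R_before = 0.756
R_after = 1 − (1 − 0.756)^2 = 0.9405
ΔR = 0.9405 − 0.756 = 0.1845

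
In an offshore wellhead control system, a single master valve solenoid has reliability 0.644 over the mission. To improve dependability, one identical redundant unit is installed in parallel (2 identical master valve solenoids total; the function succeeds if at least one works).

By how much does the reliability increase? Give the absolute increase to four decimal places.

0.2293

R_before = 0.644
R_after = 1 − (1 − 0.644)^2 = 0.8733
ΔR = 0.8733 − 0.644 = 0.2293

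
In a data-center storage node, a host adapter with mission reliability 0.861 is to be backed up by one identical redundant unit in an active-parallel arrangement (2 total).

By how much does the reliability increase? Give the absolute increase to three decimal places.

0.120

R_before = 0.861
R_after = 1 − (1 − 0.861)^2 = 0.981
ΔR = 0.981 − 0.861 = 0.120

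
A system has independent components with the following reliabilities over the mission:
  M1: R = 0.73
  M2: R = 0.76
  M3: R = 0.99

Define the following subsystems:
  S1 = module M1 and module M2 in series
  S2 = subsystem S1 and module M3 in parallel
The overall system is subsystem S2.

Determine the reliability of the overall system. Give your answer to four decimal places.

Series (M1 and M2): 0.730000 × 0.760000 = 0.554800
Parallel ([0.554800] and M3): 1 − (1 − 0.554800)(1 − 0.990000) = 0.9955

0.9955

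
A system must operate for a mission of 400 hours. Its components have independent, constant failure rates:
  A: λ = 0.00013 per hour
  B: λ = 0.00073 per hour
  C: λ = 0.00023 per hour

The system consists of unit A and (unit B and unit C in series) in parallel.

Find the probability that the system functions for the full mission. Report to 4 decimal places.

0.9838

R(A) = exp(−0.00013 × 400) = 0.949329
R(B) = exp(−0.00073 × 400) = 0.746769
R(C) = exp(−0.00023 × 400) = 0.912105
Series (B and C): 0.746769 × 0.912105 = 0.681132
Parallel (A and [0.681132]): 1 − (1 − 0.949329)(1 − 0.681132) = 0.9838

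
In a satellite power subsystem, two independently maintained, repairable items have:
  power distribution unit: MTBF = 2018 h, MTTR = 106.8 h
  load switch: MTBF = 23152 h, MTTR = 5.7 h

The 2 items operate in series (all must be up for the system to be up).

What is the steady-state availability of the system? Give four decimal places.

A(power distribution unit) = MTBF/(MTBF+MTTR) = 2018/(2018+106.8) = 0.949736
A(load switch) = MTBF/(MTBF+MTTR) = 23152/(23152+5.7) = 0.999754
Series availability: 0.949736 × 0.999754 = 0.9495

0.9495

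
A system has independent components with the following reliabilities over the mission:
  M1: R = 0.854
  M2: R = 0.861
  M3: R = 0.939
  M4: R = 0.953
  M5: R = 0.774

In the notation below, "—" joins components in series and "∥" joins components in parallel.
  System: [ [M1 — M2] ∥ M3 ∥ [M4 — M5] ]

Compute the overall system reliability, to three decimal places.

0.996

Series (M1 and M2): 0.85400 × 0.86100 = 0.73529
Series (M4 and M5): 0.95300 × 0.77400 = 0.73762
Parallel ([0.73529], M3, and [0.73762]): 1 − (1 − 0.73529)(1 − 0.93900)(1 − 0.73762) = 0.996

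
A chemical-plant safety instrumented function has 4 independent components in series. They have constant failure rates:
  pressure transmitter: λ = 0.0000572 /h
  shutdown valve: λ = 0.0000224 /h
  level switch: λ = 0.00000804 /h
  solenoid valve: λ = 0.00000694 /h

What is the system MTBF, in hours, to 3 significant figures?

Series of exponential components: λ_sys = Σ λ_i
λ_sys = 0.0000572 + 0.0000224 + 0.00000804 + 0.00000694 = 9.4580e-05 /h
MTBF = 1 / λ_sys = 10600 h

10600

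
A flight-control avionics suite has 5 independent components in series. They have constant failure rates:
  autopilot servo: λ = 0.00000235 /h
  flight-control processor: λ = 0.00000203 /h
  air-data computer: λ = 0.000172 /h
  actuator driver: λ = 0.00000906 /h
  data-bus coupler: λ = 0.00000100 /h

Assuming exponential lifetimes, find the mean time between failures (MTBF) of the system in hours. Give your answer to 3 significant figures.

Series of exponential components: λ_sys = Σ λ_i
λ_sys = 0.00000235 + 0.00000203 + 0.000172 + 0.00000906 + 0.00000100 = 1.8644e-04 /h
MTBF = 1 / λ_sys = 5360 h

5360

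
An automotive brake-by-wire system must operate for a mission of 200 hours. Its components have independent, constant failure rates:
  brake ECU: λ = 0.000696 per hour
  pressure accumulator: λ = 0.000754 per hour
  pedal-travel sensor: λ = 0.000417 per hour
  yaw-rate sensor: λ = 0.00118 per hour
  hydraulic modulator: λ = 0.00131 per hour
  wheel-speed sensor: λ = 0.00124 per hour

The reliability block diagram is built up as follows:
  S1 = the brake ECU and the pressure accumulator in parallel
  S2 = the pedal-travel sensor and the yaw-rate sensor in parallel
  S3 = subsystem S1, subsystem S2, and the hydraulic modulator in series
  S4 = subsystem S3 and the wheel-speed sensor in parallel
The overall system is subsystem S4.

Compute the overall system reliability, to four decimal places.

0.9435

R(brake ECU) = exp(−0.000696 × 200) = 0.870054
R(pressure accumulator) = exp(−0.000754 × 200) = 0.860020
R(pedal-travel sensor) = exp(−0.000417 × 200) = 0.919983
R(yaw-rate sensor) = exp(−0.00118 × 200) = 0.789781
R(hydraulic modulator) = exp(−0.00131 × 200) = 0.769511
R(wheel-speed sensor) = exp(−0.00124 × 200) = 0.780360
Parallel (brake ECU and pressure accumulator): 1 − (1 − 0.870054)(1 − 0.860020) = 0.981810
Parallel (pedal-travel sensor and yaw-rate sensor): 1 − (1 − 0.919983)(1 − 0.789781) = 0.983179
Series ([0.981810], [0.983179], and hydraulic modulator): 0.981810 × 0.983179 × 0.769511 = 0.742805
Parallel ([0.742805] and wheel-speed sensor): 1 − (1 − 0.742805)(1 − 0.780360) = 0.9435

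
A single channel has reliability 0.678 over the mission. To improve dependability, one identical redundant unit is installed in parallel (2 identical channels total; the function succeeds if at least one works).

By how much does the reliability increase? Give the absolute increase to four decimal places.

R_before = 0.678
R_after = 1 − (1 − 0.678)^2 = 0.8963
ΔR = 0.8963 − 0.678 = 0.2183

0.2183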